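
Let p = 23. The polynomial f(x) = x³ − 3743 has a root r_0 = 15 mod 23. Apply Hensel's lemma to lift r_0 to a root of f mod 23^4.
r_3 = 255039 (mod 279841)

Hensel: r_{i+1} = r_i − f(r_i)/f′(r_i) mod 23^{i+2}, where f′(x) = 3x². Iterate:
  r_0 = 15 (mod 23)
  r_1 = 61 (mod 529)
  r_2 = 11699 (mod 12167)
  r_3 = 255039 (mod 279841)
Final: r = 255039 with f(r) ≡ 0 mod 23^4.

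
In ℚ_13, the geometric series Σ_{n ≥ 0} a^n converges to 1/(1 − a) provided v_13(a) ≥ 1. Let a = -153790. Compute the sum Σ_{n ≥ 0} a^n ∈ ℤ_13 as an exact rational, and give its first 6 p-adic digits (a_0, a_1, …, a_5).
Σ a^n = 1/(1 − a) = 1/153791;  first 6 digits = (1, 0, 0, 8, 7, 12)

v_13(a) = 3 ≥ 1, so the series converges in ℤ_13 to 1/(1 − a) = 1/(1 − (-153790)) = 1/153791. Expand this rational in ℤ_13: compute digits iteratively via d_i = x_i mod 13, x_{i+1} = (x_i − d_i)/13. The first 6 digits are (1, 0, 0, 8, 7, 12).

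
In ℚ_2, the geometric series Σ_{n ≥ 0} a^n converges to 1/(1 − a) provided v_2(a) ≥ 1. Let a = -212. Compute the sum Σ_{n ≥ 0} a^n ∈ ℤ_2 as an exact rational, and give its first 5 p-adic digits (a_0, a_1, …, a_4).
Σ a^n = 1/(1 − a) = 1/213;  first 5 digits = (1, 0, 1, 1, 1)

v_2(a) = 2 ≥ 1, so the series converges in ℤ_2 to 1/(1 − a) = 1/(1 − (-212)) = 1/213. Expand this rational in ℤ_2: compute digits iteratively via d_i = x_i mod 2, x_{i+1} = (x_i − d_i)/2. The first 5 digits are (1, 0, 1, 1, 1).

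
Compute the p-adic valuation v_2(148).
v_2(148) = 2

v_2(n) is the largest exponent k such that 2^k divides n. Factor out: 148 = 2^2 · 37. (Sign doesn't affect v_p.) So v_2(148) = 2.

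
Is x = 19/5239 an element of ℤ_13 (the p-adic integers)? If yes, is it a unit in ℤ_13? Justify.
x ∉ ℤ_13 (v_13(x) = -2 < 0)

ℤ_13 = {x ∈ ℚ_13 : v_13(x) ≥ 0} and ℤ_13^× = {x ∈ ℤ_13 : v_13(x) = 0}. Here v_13(19/5239) = v_13(num) − v_13(den) = -2; compare against these criteria.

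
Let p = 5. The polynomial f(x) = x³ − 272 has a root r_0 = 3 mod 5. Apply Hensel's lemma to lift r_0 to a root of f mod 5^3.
r_2 = 113 (mod 125)

Hensel: r_{i+1} = r_i − f(r_i)/f′(r_i) mod 5^{i+2}, where f′(x) = 3x². Iterate:
  r_0 = 3 (mod 5)
  r_1 = 13 (mod 25)
  r_2 = 113 (mod 125)
Final: r = 113 with f(r) ≡ 0 mod 5^3.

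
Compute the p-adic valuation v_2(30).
v_2(30) = 1

v_2(n) is the largest exponent k such that 2^k divides n. Factor out: 30 = 2^1 · 15. (Sign doesn't affect v_p.) So v_2(30) = 1.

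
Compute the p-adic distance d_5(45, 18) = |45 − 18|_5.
d_5(45, 18) = 1

Step 1 — x − y = 45 − 18 = 27. Step 2 — v_5(27) = 0 (factor: 27 = (5^0 · 27); the sign does not affect v_p). Step 3 — |x − y|_5 = 5^{0} = 1.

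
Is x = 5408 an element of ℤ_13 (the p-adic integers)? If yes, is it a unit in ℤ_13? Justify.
x ∈ ℤ_13 but not a unit; v_13(x) = 2 > 0

ℤ_13 = {x ∈ ℚ_13 : v_13(x) ≥ 0} and ℤ_13^× = {x ∈ ℤ_13 : v_13(x) = 0}. Here v_13(5408) = v_13(num) − v_13(den) = 2; compare against these criteria.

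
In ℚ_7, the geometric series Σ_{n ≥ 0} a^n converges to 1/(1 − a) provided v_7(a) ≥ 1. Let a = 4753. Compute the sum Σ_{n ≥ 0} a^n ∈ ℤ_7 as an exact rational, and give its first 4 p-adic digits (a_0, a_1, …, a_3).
Σ a^n = 1/(1 − a) = -1/4752;  first 4 digits = (1, 0, 6, 6)

v_7(a) = 2 ≥ 1, so the series converges in ℤ_7 to 1/(1 − a) = 1/(1 − 4753) = -1/4752. Expand this rational in ℤ_7: compute digits iteratively via d_i = x_i mod 7, x_{i+1} = (x_i − d_i)/7. The first 4 digits are (1, 0, 6, 6).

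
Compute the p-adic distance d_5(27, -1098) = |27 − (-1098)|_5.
d_5(27, -1098) = 1/125

Step 1 — x − y = 27 − (-1098) = 1125. Step 2 — v_5(1125) = 3 (factor: 1125 = (5^3 · 9); the sign does not affect v_p). Step 3 — |x − y|_5 = 5^{-3} = 1/125.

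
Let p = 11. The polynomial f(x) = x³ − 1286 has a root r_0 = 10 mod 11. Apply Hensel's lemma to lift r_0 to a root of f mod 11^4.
r_3 = 4784 (mod 14641)

Hensel: r_{i+1} = r_i − f(r_i)/f′(r_i) mod 11^{i+2}, where f′(x) = 3x². Iterate:
  r_0 = 10 (mod 11)
  r_1 = 65 (mod 121)
  r_2 = 791 (mod 1331)
  r_3 = 4784 (mod 14641)
Final: r = 4784 with f(r) ≡ 0 mod 11^4.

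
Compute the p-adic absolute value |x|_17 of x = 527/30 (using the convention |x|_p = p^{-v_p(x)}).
|527/30|_17 = 1/17

Step 1 — compute v_17(x) by factoring powers of 17 out of the numerator and denominator: v_17(527/30) = 1. Step 2 — apply |x|_p = p^{-v_p(x)} = 17^{-1} = 1/17.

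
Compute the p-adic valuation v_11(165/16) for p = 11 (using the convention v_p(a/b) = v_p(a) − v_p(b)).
v_11(165/16) = 1

Factor powers of 11 from the numerator and denominator of the reduced fraction: 165 = 11^1 · 15 and 16 = 11^0 · 16. Apply v_p(a/b) = v_p(a) − v_p(b): v_11(165/16) = 1 − 0 = 1.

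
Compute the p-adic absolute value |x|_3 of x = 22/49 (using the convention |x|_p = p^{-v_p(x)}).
|22/49|_3 = 1

Step 1 — compute v_3(x) by factoring powers of 3 out of the numerator and denominator: v_3(22/49) = 0. Step 2 — apply |x|_p = p^{-v_p(x)} = 3^{0} = 1.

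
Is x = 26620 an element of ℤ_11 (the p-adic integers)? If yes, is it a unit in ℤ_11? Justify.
x ∈ ℤ_11 but not a unit; v_11(x) = 3 > 0

ℤ_11 = {x ∈ ℚ_11 : v_11(x) ≥ 0} and ℤ_11^× = {x ∈ ℤ_11 : v_11(x) = 0}. Here v_11(26620) = v_11(num) − v_11(den) = 3; compare against these criteria.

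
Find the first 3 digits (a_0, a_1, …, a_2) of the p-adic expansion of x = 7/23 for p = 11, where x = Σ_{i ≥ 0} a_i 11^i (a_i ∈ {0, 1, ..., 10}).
(a_0, …, a_2) = (7, 8, 4)

v_11(7/23) = 0 (numerator and denominator both coprime to 11), so x ∈ ℤ_11^×. Compute digits iteratively via a_i = x_i mod 11, x_{i+1} = (x_i − a_i)/11, with x_0 = x:
  x_0 = 7/23;  a_0 = 7;  x_1 = (x_0 − 7)/11 = -14/23
  x_1 = -14/23;  a_1 = 8;  x_2 = (x_1 − 8)/11 = -18/23
  x_2 = -18/23;  a_2 = 4;  x_3 = (x_2 − 4)/11 = -10/23
Digits: (7, 8, 4).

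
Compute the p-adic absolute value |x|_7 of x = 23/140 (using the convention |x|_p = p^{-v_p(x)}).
|23/140|_7 = 7

Step 1 — compute v_7(x) by factoring powers of 7 out of the numerator and denominator: v_7(23/140) = -1. Step 2 — apply |x|_p = p^{-v_p(x)} = 7^{1} = 7.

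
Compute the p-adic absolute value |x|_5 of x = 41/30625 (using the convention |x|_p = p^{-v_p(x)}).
|41/30625|_5 = 625

Step 1 — compute v_5(x) by factoring powers of 5 out of the numerator and denominator: v_5(41/30625) = -4. Step 2 — apply |x|_p = p^{-v_p(x)} = 5^{4} = 625.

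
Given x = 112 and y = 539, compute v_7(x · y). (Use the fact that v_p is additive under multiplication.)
v_7(60368) = 3

v_p(x) = 1 (factor: 112 = 7^1 · 16); v_p(y) = 2 (factor: 539 = 7^2 · 11). Additivity: v_p(xy) = v_p(x) + v_p(y) = 1 + 2 = 3. (Direct check: xy = 60368 = 7^3 · (176).)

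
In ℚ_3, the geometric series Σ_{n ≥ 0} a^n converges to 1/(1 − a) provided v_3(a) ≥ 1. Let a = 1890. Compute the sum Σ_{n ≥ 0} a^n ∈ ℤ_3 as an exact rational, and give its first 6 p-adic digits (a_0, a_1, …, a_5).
Σ a^n = 1/(1 − a) = -1/1889;  first 6 digits = (1, 0, 0, 1, 2, 1)

v_3(a) = 3 ≥ 1, so the series converges in ℤ_3 to 1/(1 − a) = 1/(1 − 1890) = -1/1889. Expand this rational in ℤ_3: compute digits iteratively via d_i = x_i mod 3, x_{i+1} = (x_i − d_i)/3. The first 6 digits are (1, 0, 0, 1, 2, 1).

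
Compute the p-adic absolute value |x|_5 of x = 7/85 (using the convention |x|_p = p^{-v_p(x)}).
|7/85|_5 = 5

Step 1 — compute v_5(x) by factoring powers of 5 out of the numerator and denominator: v_5(7/85) = -1. Step 2 — apply |x|_p = p^{-v_p(x)} = 5^{1} = 5.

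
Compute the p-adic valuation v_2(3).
v_2(3) = 0

v_2(n) is the largest exponent k such that 2^k divides n. Factor out: 3 = 2^0 · 3. (Sign doesn't affect v_p.) So v_2(3) = 0.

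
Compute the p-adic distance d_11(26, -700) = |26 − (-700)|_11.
d_11(26, -700) = 1/121

Step 1 — x − y = 26 − (-700) = 726. Step 2 — v_11(726) = 2 (factor: 726 = (11^2 · 6); the sign does not affect v_p). Step 3 — |x − y|_11 = 11^{-2} = 1/121.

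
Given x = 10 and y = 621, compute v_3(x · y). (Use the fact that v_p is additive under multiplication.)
v_3(6210) = 3

v_p(x) = 0 (factor: 10 = 3^0 · 10); v_p(y) = 3 (factor: 621 = 3^3 · 23). Additivity: v_p(xy) = v_p(x) + v_p(y) = 0 + 3 = 3. (Direct check: xy = 6210 = 3^3 · (230).)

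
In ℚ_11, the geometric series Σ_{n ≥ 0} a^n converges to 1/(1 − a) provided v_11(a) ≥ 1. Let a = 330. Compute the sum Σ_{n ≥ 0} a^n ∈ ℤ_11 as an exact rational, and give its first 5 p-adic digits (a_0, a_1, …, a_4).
Σ a^n = 1/(1 − a) = -1/329;  first 5 digits = (1, 8, 0, 0, 2)

v_11(a) = 1 ≥ 1, so the series converges in ℤ_11 to 1/(1 − a) = 1/(1 − 330) = -1/329. Expand this rational in ℤ_11: compute digits iteratively via d_i = x_i mod 11, x_{i+1} = (x_i − d_i)/11. The first 5 digits are (1, 8, 0, 0, 2).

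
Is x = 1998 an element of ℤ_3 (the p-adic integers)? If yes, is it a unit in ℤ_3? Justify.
x ∈ ℤ_3 but not a unit; v_3(x) = 3 > 0

ℤ_3 = {x ∈ ℚ_3 : v_3(x) ≥ 0} and ℤ_3^× = {x ∈ ℤ_3 : v_3(x) = 0}. Here v_3(1998) = v_3(num) − v_3(den) = 3; compare against these criteria.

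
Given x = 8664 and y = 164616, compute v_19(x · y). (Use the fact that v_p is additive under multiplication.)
v_19(1426233024) = 5

v_p(x) = 2 (factor: 8664 = 19^2 · 24); v_p(y) = 3 (factor: 164616 = 19^3 · 24). Additivity: v_p(xy) = v_p(x) + v_p(y) = 2 + 3 = 5. (Direct check: xy = 1426233024 = 19^5 · (576).)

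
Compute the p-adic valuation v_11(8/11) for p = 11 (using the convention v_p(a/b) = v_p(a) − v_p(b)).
v_11(8/11) = -1

Factor powers of 11 from the numerator and denominator of the reduced fraction: 8 = 11^0 · 8 and 11 = 11^1 · 1. Apply v_p(a/b) = v_p(a) − v_p(b): v_11(8/11) = 0 − 1 = -1.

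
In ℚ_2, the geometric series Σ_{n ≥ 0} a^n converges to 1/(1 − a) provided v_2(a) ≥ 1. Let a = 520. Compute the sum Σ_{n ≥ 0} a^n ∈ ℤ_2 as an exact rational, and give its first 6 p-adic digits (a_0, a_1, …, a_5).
Σ a^n = 1/(1 − a) = -1/519;  first 6 digits = (1, 0, 0, 1, 0, 0)

v_2(a) = 3 ≥ 1, so the series converges in ℤ_2 to 1/(1 − a) = 1/(1 − 520) = -1/519. Expand this rational in ℤ_2: compute digits iteratively via d_i = x_i mod 2, x_{i+1} = (x_i − d_i)/2. The first 6 digits are (1, 0, 0, 1, 0, 0).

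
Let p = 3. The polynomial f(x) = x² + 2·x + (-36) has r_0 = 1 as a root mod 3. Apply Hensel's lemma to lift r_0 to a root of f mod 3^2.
r_1 = 7 (mod 9)

Hensel: r_{i+1} = r_i − f(r_i)·(f′(r_i))^{-1} mod 3^{i+2}, f′(x) = 2x + 2. Iterate:
  r_0 = 1 (mod 3)
  r_1 = 7 (mod 9)
Final: r = 7 satisfies f(r) ≡ 0 mod 3^2.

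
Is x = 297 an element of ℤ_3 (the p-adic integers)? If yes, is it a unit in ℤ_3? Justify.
x ∈ ℤ_3 but not a unit; v_3(x) = 3 > 0

ℤ_3 = {x ∈ ℚ_3 : v_3(x) ≥ 0} and ℤ_3^× = {x ∈ ℤ_3 : v_3(x) = 0}. Here v_3(297) = v_3(num) − v_3(den) = 3; compare against these criteria.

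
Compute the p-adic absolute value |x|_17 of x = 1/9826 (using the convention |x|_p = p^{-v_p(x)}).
|1/9826|_17 = 4913

Step 1 — compute v_17(x) by factoring powers of 17 out of the numerator and denominator: v_17(1/9826) = -3. Step 2 — apply |x|_p = p^{-v_p(x)} = 17^{3} = 4913.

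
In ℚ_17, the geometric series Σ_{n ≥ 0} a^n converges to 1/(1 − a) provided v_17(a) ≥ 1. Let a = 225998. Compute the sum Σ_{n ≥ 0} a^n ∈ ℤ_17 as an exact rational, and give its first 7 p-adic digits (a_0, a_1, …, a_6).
Σ a^n = 1/(1 − a) = -1/225997;  first 7 digits = (1, 0, 0, 12, 2, 0, 8)

v_17(a) = 3 ≥ 1, so the series converges in ℤ_17 to 1/(1 − a) = 1/(1 − 225998) = -1/225997. Expand this rational in ℤ_17: compute digits iteratively via d_i = x_i mod 17, x_{i+1} = (x_i − d_i)/17. The first 7 digits are (1, 0, 0, 12, 2, 0, 8).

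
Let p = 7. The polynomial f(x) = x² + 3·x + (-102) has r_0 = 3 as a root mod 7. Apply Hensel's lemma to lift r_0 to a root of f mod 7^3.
r_2 = 45 (mod 343)

Hensel: r_{i+1} = r_i − f(r_i)·(f′(r_i))^{-1} mod 7^{i+2}, f′(x) = 2x + 3. Iterate:
  r_0 = 3 (mod 7)
  r_1 = 45 (mod 49)
  r_2 = 45 (mod 343)
Final: r = 45 satisfies f(r) ≡ 0 mod 7^3.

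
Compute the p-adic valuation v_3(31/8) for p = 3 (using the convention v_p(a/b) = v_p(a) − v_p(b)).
v_3(31/8) = 0

Factor powers of 3 from the numerator and denominator of the reduced fraction: 31 = 3^0 · 31 and 8 = 3^0 · 8. Apply v_p(a/b) = v_p(a) − v_p(b): v_3(31/8) = 0 − 0 = 0.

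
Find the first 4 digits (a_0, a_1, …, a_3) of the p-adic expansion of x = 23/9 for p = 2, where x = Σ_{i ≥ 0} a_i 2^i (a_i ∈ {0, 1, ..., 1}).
(a_0, …, a_3) = (1, 1, 1, 1)

v_2(23/9) = 0 (numerator and denominator both coprime to 2), so x ∈ ℤ_2^×. Compute digits iteratively via a_i = x_i mod 2, x_{i+1} = (x_i − a_i)/2, with x_0 = x:
  x_0 = 23/9;  a_0 = 1;  x_1 = (x_0 − 1)/2 = 7/9
  x_1 = 7/9;  a_1 = 1;  x_2 = (x_1 − 1)/2 = -1/9
  x_2 = -1/9;  a_2 = 1;  x_3 = (x_2 − 1)/2 = -5/9
  x_3 = -5/9;  a_3 = 1;  x_4 = (x_3 − 1)/2 = -7/9
Digits: (1, 1, 1, 1).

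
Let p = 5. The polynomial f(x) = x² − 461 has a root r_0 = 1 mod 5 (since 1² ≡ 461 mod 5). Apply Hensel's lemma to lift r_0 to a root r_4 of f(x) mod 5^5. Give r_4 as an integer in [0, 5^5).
r_4 = 1031 (mod 3125)

Hensel's recurrence: r_{i+1} = r_i − f(r_i)·(f′(r_i))^{-1} mod 5^{i+2}, with f′(x) = 2x. Iterate:
  r_0 = 1 (mod 5)
  r_1 = 6 (mod 25)
  r_2 = 31 (mod 125)
  r_3 = 406 (mod 625)
  r_4 = 1031 (mod 3125)
Final: r_4 = 1031, and one checks f(r_4) ≡ 0 mod 5^5.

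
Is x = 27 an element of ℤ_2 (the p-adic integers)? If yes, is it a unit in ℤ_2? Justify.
x ∈ ℤ_2^× (unit); v_2(x) = 0

ℤ_2 = {x ∈ ℚ_2 : v_2(x) ≥ 0} and ℤ_2^× = {x ∈ ℤ_2 : v_2(x) = 0}. Here v_2(27) = v_2(num) − v_2(den) = 0; compare against these criteria.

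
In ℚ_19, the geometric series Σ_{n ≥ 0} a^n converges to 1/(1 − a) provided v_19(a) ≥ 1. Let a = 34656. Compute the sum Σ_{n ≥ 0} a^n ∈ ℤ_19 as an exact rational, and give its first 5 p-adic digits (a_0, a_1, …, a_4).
Σ a^n = 1/(1 − a) = -1/34655;  first 5 digits = (1, 0, 1, 5, 1)

v_19(a) = 2 ≥ 1, so the series converges in ℤ_19 to 1/(1 − a) = 1/(1 − 34656) = -1/34655. Expand this rational in ℤ_19: compute digits iteratively via d_i = x_i mod 19, x_{i+1} = (x_i − d_i)/19. The first 5 digits are (1, 0, 1, 5, 1).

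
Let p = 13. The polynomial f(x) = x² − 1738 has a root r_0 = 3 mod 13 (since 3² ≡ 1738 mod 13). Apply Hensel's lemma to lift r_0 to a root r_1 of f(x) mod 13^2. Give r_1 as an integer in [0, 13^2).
r_1 = 94 (mod 169)

Hensel's recurrence: r_{i+1} = r_i − f(r_i)·(f′(r_i))^{-1} mod 13^{i+2}, with f′(x) = 2x. Iterate:
  r_0 = 3 (mod 13)
  r_1 = 94 (mod 169)
Final: r_1 = 94, and one checks f(r_1) ≡ 0 mod 13^2.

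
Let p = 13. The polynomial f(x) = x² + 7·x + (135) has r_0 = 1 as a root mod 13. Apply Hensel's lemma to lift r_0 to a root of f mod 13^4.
r_3 = 23232 (mod 28561)

Hensel: r_{i+1} = r_i − f(r_i)·(f′(r_i))^{-1} mod 13^{i+2}, f′(x) = 2x + 7. Iterate:
  r_0 = 1 (mod 13)
  r_1 = 79 (mod 169)
  r_2 = 1262 (mod 2197)
  r_3 = 23232 (mod 28561)
Final: r = 23232 satisfies f(r) ≡ 0 mod 13^4.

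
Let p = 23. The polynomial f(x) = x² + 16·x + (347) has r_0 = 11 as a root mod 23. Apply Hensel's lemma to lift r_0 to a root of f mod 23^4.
r_3 = 179687 (mod 279841)

Hensel: r_{i+1} = r_i − f(r_i)·(f′(r_i))^{-1} mod 23^{i+2}, f′(x) = 2x + 16. Iterate:
  r_0 = 11 (mod 23)
  r_1 = 356 (mod 529)
  r_2 = 9349 (mod 12167)
  r_3 = 179687 (mod 279841)
Final: r = 179687 satisfies f(r) ≡ 0 mod 23^4.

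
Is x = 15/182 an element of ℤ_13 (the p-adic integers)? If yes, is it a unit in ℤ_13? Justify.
x ∉ ℤ_13 (v_13(x) = -1 < 0)

ℤ_13 = {x ∈ ℚ_13 : v_13(x) ≥ 0} and ℤ_13^× = {x ∈ ℤ_13 : v_13(x) = 0}. Here v_13(15/182) = v_13(num) − v_13(den) = -1; compare against these criteria.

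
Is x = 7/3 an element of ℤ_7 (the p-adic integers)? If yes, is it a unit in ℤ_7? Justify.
x ∈ ℤ_7 but not a unit; v_7(x) = 1 > 0

ℤ_7 = {x ∈ ℚ_7 : v_7(x) ≥ 0} and ℤ_7^× = {x ∈ ℤ_7 : v_7(x) = 0}. Here v_7(7/3) = v_7(num) − v_7(den) = 1; compare against these criteria.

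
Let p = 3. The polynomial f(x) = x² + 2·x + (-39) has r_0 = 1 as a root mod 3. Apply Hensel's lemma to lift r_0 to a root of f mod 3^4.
r_3 = 10 (mod 81)

Hensel: r_{i+1} = r_i − f(r_i)·(f′(r_i))^{-1} mod 3^{i+2}, f′(x) = 2x + 2. Iterate:
  r_0 = 1 (mod 3)
  r_1 = 1 (mod 9)
  r_2 = 10 (mod 27)
  r_3 = 10 (mod 81)
Final: r = 10 satisfies f(r) ≡ 0 mod 3^4.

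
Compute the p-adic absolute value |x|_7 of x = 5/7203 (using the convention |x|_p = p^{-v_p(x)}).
|5/7203|_7 = 2401

Step 1 — compute v_7(x) by factoring powers of 7 out of the numerator and denominator: v_7(5/7203) = -4. Step 2 — apply |x|_p = p^{-v_p(x)} = 7^{4} = 2401.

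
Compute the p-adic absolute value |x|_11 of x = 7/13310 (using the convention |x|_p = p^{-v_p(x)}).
|7/13310|_11 = 1331

Step 1 — compute v_11(x) by factoring powers of 11 out of the numerator and denominator: v_11(7/13310) = -3. Step 2 — apply |x|_p = p^{-v_p(x)} = 11^{3} = 1331.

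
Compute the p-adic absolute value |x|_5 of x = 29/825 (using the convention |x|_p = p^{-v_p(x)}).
|29/825|_5 = 25

Step 1 — compute v_5(x) by factoring powers of 5 out of the numerator and denominator: v_5(29/825) = -2. Step 2 — apply |x|_p = p^{-v_p(x)} = 5^{2} = 25.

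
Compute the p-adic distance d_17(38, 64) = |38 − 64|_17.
d_17(38, 64) = 1

Step 1 — x − y = 38 − 64 = -26. Step 2 — v_17(-26) = 0 (factor: -26 = −(17^0 · 26); the sign does not affect v_p). Step 3 — |x − y|_17 = 17^{0} = 1.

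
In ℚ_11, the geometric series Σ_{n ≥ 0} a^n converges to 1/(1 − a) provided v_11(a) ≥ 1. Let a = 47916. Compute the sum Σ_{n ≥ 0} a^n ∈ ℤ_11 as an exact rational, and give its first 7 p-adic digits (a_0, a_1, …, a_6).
Σ a^n = 1/(1 − a) = -1/47915;  first 7 digits = (1, 0, 0, 3, 3, 0, 9)

v_11(a) = 3 ≥ 1, so the series converges in ℤ_11 to 1/(1 − a) = 1/(1 − 47916) = -1/47915. Expand this rational in ℤ_11: compute digits iteratively via d_i = x_i mod 11, x_{i+1} = (x_i − d_i)/11. The first 7 digits are (1, 0, 0, 3, 3, 0, 9).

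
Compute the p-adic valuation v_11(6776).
v_11(6776) = 2

v_11(n) is the largest exponent k such that 11^k divides n. Factor out: 6776 = 11^2 · 56. (Sign doesn't affect v_p.) So v_11(6776) = 2.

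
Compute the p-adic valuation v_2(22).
v_2(22) = 1

v_2(n) is the largest exponent k such that 2^k divides n. Factor out: 22 = 2^1 · 11. (Sign doesn't affect v_p.) So v_2(22) = 1.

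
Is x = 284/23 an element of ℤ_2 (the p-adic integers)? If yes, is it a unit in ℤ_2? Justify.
x ∈ ℤ_2 but not a unit; v_2(x) = 2 > 0

ℤ_2 = {x ∈ ℚ_2 : v_2(x) ≥ 0} and ℤ_2^× = {x ∈ ℤ_2 : v_2(x) = 0}. Here v_2(284/23) = v_2(num) − v_2(den) = 2; compare against these criteria.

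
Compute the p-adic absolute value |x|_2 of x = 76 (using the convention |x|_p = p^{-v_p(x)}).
|76|_2 = 1/4

Step 1 — compute v_2(x) by factoring powers of 2 out of the numerator and denominator: v_2(76) = 2. Step 2 — apply |x|_p = p^{-v_p(x)} = 2^{-2} = 1/4.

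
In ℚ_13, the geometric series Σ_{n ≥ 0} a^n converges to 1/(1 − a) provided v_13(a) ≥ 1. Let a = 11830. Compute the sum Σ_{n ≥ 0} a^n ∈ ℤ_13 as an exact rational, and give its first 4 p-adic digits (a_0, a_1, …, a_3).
Σ a^n = 1/(1 − a) = -1/11829;  first 4 digits = (1, 0, 5, 5)

v_13(a) = 2 ≥ 1, so the series converges in ℤ_13 to 1/(1 − a) = 1/(1 − 11830) = -1/11829. Expand this rational in ℤ_13: compute digits iteratively via d_i = x_i mod 13, x_{i+1} = (x_i − d_i)/13. The first 4 digits are (1, 0, 5, 5).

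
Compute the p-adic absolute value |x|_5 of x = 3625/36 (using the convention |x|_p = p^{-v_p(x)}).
|3625/36|_5 = 1/125

Step 1 — compute v_5(x) by factoring powers of 5 out of the numerator and denominator: v_5(3625/36) = 3. Step 2 — apply |x|_p = p^{-v_p(x)} = 5^{-3} = 1/125.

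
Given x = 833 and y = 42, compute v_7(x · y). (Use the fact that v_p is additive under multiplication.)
v_7(34986) = 3

v_p(x) = 2 (factor: 833 = 7^2 · 17); v_p(y) = 1 (factor: 42 = 7^1 · 6). Additivity: v_p(xy) = v_p(x) + v_p(y) = 2 + 1 = 3. (Direct check: xy = 34986 = 7^3 · (102).)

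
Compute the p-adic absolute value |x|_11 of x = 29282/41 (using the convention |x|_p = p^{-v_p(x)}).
|29282/41|_11 = 1/14641

Step 1 — compute v_11(x) by factoring powers of 11 out of the numerator and denominator: v_11(29282/41) = 4. Step 2 — apply |x|_p = p^{-v_p(x)} = 11^{-4} = 1/14641.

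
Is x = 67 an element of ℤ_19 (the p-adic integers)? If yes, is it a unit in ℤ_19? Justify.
x ∈ ℤ_19^× (unit); v_19(x) = 0

ℤ_19 = {x ∈ ℚ_19 : v_19(x) ≥ 0} and ℤ_19^× = {x ∈ ℤ_19 : v_19(x) = 0}. Here v_19(67) = v_19(num) − v_19(den) = 0; compare against these criteria.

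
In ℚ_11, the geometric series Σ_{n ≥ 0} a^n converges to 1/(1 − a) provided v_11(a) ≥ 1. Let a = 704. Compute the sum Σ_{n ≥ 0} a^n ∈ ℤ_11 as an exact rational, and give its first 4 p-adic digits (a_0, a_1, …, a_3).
Σ a^n = 1/(1 − a) = -1/703;  first 4 digits = (1, 9, 9, 1)

v_11(a) = 1 ≥ 1, so the series converges in ℤ_11 to 1/(1 − a) = 1/(1 − 704) = -1/703. Expand this rational in ℤ_11: compute digits iteratively via d_i = x_i mod 11, x_{i+1} = (x_i − d_i)/11. The first 4 digits are (1, 9, 9, 1).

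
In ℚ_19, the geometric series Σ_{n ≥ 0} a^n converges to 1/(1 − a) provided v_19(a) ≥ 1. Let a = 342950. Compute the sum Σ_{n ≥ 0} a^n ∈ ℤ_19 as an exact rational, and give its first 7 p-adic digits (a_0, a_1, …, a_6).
Σ a^n = 1/(1 − a) = -1/342949;  first 7 digits = (1, 0, 0, 12, 2, 0, 11)

v_19(a) = 3 ≥ 1, so the series converges in ℤ_19 to 1/(1 − a) = 1/(1 − 342950) = -1/342949. Expand this rational in ℤ_19: compute digits iteratively via d_i = x_i mod 19, x_{i+1} = (x_i − d_i)/19. The first 7 digits are (1, 0, 0, 12, 2, 0, 11).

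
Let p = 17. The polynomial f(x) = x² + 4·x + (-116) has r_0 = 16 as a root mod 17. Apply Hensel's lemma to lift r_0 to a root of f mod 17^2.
r_1 = 203 (mod 289)

Hensel: r_{i+1} = r_i − f(r_i)·(f′(r_i))^{-1} mod 17^{i+2}, f′(x) = 2x + 4. Iterate:
  r_0 = 16 (mod 17)
  r_1 = 203 (mod 289)
Final: r = 203 satisfies f(r) ≡ 0 mod 17^2.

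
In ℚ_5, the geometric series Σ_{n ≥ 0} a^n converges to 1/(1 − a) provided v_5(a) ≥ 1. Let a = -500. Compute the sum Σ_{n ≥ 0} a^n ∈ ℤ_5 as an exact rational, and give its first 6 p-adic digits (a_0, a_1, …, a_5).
Σ a^n = 1/(1 − a) = 1/501;  first 6 digits = (1, 0, 0, 1, 4, 4)

v_5(a) = 3 ≥ 1, so the series converges in ℤ_5 to 1/(1 − a) = 1/(1 − (-500)) = 1/501. Expand this rational in ℤ_5: compute digits iteratively via d_i = x_i mod 5, x_{i+1} = (x_i − d_i)/5. The first 6 digits are (1, 0, 0, 1, 4, 4).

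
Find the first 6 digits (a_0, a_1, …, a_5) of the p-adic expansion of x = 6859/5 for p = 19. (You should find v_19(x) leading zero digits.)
(a_0, …, a_5) = (0, 0, 0, 4, 15, 3)

v_19(6859/5) = 3, so a_0 = ... = a_2 = 0. Factor out: x = 19^3 · u with u = 1/5 a unit in ℤ_19. Expand u iteratively via a_{v+i} = u_i mod 19, u_{i+1} = (u_i − a_{v+i})/19:
  u_0 = 1/5;  a_3 = 4;  u_1 = (u_0 − 4)/19 = -1/5
  u_1 = -1/5;  a_4 = 15;  u_2 = (u_1 − 15)/19 = -4/5
  u_2 = -4/5;  a_5 = 3;  u_3 = (u_2 − 3)/19 = -1/5
Digits: (0, 0, 0, 4, 15, 3).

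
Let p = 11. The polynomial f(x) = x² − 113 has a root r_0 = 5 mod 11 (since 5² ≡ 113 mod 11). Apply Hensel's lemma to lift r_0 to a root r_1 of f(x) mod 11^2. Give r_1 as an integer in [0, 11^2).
r_1 = 38 (mod 121)

Hensel's recurrence: r_{i+1} = r_i − f(r_i)·(f′(r_i))^{-1} mod 11^{i+2}, with f′(x) = 2x. Iterate:
  r_0 = 5 (mod 11)
  r_1 = 38 (mod 121)
Final: r_1 = 38, and one checks f(r_1) ≡ 0 mod 11^2.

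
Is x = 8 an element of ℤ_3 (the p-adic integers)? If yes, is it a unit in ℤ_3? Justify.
x ∈ ℤ_3^× (unit); v_3(x) = 0

ℤ_3 = {x ∈ ℚ_3 : v_3(x) ≥ 0} and ℤ_3^× = {x ∈ ℤ_3 : v_3(x) = 0}. Here v_3(8) = v_3(num) − v_3(den) = 0; compare against these criteria.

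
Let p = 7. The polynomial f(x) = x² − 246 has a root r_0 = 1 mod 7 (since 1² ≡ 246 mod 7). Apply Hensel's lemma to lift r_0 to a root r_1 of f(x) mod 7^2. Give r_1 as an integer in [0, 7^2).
r_1 = 1 (mod 49)

Hensel's recurrence: r_{i+1} = r_i − f(r_i)·(f′(r_i))^{-1} mod 7^{i+2}, with f′(x) = 2x. Iterate:
  r_0 = 1 (mod 7)
  r_1 = 1 (mod 49)
Final: r_1 = 1, and one checks f(r_1) ≡ 0 mod 7^2.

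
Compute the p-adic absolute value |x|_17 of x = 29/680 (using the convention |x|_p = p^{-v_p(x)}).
|29/680|_17 = 17

Step 1 — compute v_17(x) by factoring powers of 17 out of the numerator and denominator: v_17(29/680) = -1. Step 2 — apply |x|_p = p^{-v_p(x)} = 17^{1} = 17.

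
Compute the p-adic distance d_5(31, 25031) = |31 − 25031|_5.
d_5(31, 25031) = 1/3125

Step 1 — x − y = 31 − 25031 = -25000. Step 2 — v_5(-25000) = 5 (factor: -25000 = −(5^5 · 8); the sign does not affect v_p). Step 3 — |x − y|_5 = 5^{-5} = 1/3125.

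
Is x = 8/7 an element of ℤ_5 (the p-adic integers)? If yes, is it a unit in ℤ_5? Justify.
x ∈ ℤ_5^× (unit); v_5(x) = 0

ℤ_5 = {x ∈ ℚ_5 : v_5(x) ≥ 0} and ℤ_5^× = {x ∈ ℤ_5 : v_5(x) = 0}. Here v_5(8/7) = v_5(num) − v_5(den) = 0; compare against these criteria.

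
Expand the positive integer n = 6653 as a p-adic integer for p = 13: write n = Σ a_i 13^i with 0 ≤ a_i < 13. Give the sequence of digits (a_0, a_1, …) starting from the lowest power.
(a_0, a_1, …) = (10, 4, 0, 3)

Repeated division by 13 gives the digits low-to-high: 6653 = 10 + 4·13^1 + 3·13^3. Digit sequence: (10, 4, 0, 3).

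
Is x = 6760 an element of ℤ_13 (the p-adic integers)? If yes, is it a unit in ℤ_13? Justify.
x ∈ ℤ_13 but not a unit; v_13(x) = 2 > 0

ℤ_13 = {x ∈ ℚ_13 : v_13(x) ≥ 0} and ℤ_13^× = {x ∈ ℤ_13 : v_13(x) = 0}. Here v_13(6760) = v_13(num) − v_13(den) = 2; compare against these criteria.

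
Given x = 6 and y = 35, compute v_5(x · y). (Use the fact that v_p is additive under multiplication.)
v_5(210) = 1

v_p(x) = 0 (factor: 6 = 5^0 · 6); v_p(y) = 1 (factor: 35 = 5^1 · 7). Additivity: v_p(xy) = v_p(x) + v_p(y) = 0 + 1 = 1. (Direct check: xy = 210 = 5^1 · (42).)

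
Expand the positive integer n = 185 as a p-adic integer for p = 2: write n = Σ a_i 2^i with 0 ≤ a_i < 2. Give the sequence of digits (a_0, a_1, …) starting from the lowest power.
(a_0, a_1, …) = (1, 0, 0, 1, 1, 1, 0, 1)

Repeated division by 2 gives the digits low-to-high: 185 = 1 + 1·2^3 + 1·2^4 + 1·2^5 + 1·2^7. Digit sequence: (1, 0, 0, 1, 1, 1, 0, 1).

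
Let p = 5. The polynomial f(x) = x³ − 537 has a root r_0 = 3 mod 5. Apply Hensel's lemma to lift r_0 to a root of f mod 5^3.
r_2 = 83 (mod 125)

Hensel: r_{i+1} = r_i − f(r_i)/f′(r_i) mod 5^{i+2}, where f′(x) = 3x². Iterate:
  r_0 = 3 (mod 5)
  r_1 = 8 (mod 25)
  r_2 = 83 (mod 125)
Final: r = 83 with f(r) ≡ 0 mod 5^3.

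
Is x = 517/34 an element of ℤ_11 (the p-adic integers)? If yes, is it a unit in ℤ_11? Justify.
x ∈ ℤ_11 but not a unit; v_11(x) = 1 > 0

ℤ_11 = {x ∈ ℚ_11 : v_11(x) ≥ 0} and ℤ_11^× = {x ∈ ℤ_11 : v_11(x) = 0}. Here v_11(517/34) = v_11(num) − v_11(den) = 1; compare against these criteria.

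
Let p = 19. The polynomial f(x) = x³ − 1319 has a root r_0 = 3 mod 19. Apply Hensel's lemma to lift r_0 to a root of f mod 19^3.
r_2 = 3233 (mod 6859)

Hensel: r_{i+1} = r_i − f(r_i)/f′(r_i) mod 19^{i+2}, where f′(x) = 3x². Iterate:
  r_0 = 3 (mod 19)
  r_1 = 345 (mod 361)
  r_2 = 3233 (mod 6859)
Final: r = 3233 with f(r) ≡ 0 mod 19^3.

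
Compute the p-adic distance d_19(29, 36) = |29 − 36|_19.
d_19(29, 36) = 1

Step 1 — x − y = 29 − 36 = -7. Step 2 — v_19(-7) = 0 (factor: -7 = −(19^0 · 7); the sign does not affect v_p). Step 3 — |x − y|_19 = 19^{0} = 1.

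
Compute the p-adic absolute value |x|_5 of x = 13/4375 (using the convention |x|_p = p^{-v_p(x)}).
|13/4375|_5 = 625

Step 1 — compute v_5(x) by factoring powers of 5 out of the numerator and denominator: v_5(13/4375) = -4. Step 2 — apply |x|_p = p^{-v_p(x)} = 5^{4} = 625.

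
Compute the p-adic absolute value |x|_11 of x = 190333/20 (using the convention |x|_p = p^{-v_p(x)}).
|190333/20|_11 = 1/14641

Step 1 — compute v_11(x) by factoring powers of 11 out of the numerator and denominator: v_11(190333/20) = 4. Step 2 — apply |x|_p = p^{-v_p(x)} = 11^{-4} = 1/14641.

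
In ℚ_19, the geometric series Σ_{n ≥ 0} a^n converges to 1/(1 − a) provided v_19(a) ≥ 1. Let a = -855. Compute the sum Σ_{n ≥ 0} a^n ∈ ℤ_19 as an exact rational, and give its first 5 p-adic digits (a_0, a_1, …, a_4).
Σ a^n = 1/(1 − a) = 1/856;  first 5 digits = (1, 12, 8, 10, 4)

v_19(a) = 1 ≥ 1, so the series converges in ℤ_19 to 1/(1 − a) = 1/(1 − (-855)) = 1/856. Expand this rational in ℤ_19: compute digits iteratively via d_i = x_i mod 19, x_{i+1} = (x_i − d_i)/19. The first 5 digits are (1, 12, 8, 10, 4).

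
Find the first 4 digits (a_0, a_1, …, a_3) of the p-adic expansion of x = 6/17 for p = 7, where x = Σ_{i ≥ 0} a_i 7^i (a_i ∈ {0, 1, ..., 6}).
(a_0, …, a_3) = (2, 1, 6, 2)

v_7(6/17) = 0 (numerator and denominator both coprime to 7), so x ∈ ℤ_7^×. Compute digits iteratively via a_i = x_i mod 7, x_{i+1} = (x_i − a_i)/7, with x_0 = x:
  x_0 = 6/17;  a_0 = 2;  x_1 = (x_0 − 2)/7 = -4/17
  x_1 = -4/17;  a_1 = 1;  x_2 = (x_1 − 1)/7 = -3/17
  x_2 = -3/17;  a_2 = 6;  x_3 = (x_2 − 6)/7 = -15/17
  x_3 = -15/17;  a_3 = 2;  x_4 = (x_3 − 2)/7 = -7/17
Digits: (2, 1, 6, 2).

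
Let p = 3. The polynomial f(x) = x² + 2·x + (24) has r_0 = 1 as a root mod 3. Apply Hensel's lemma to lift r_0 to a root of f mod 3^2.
r_1 = 1 (mod 9)

Hensel: r_{i+1} = r_i − f(r_i)·(f′(r_i))^{-1} mod 3^{i+2}, f′(x) = 2x + 2. Iterate:
  r_0 = 1 (mod 3)
  r_1 = 1 (mod 9)
Final: r = 1 satisfies f(r) ≡ 0 mod 3^2.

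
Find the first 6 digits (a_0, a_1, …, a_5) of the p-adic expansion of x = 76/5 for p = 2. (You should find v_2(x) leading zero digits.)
(a_0, …, a_5) = (0, 0, 1, 1, 1, 0)

v_2(76/5) = 2, so a_0 = ... = a_1 = 0. Factor out: x = 2^2 · u with u = 19/5 a unit in ℤ_2. Expand u iteratively via a_{v+i} = u_i mod 2, u_{i+1} = (u_i − a_{v+i})/2:
  u_0 = 19/5;  a_2 = 1;  u_1 = (u_0 − 1)/2 = 7/5
  u_1 = 7/5;  a_3 = 1;  u_2 = (u_1 − 1)/2 = 1/5
  u_2 = 1/5;  a_4 = 1;  u_3 = (u_2 − 1)/2 = -2/5
  u_3 = -2/5;  a_5 = 0;  u_4 = (u_3 − 0)/2 = -1/5
Digits: (0, 0, 1, 1, 1, 0).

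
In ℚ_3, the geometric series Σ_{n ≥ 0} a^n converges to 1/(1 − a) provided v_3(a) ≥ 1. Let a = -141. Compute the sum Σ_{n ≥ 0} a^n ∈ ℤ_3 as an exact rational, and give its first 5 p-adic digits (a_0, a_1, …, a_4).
Σ a^n = 1/(1 − a) = 1/142;  first 5 digits = (1, 1, 0, 0, 2)

v_3(a) = 1 ≥ 1, so the series converges in ℤ_3 to 1/(1 − a) = 1/(1 − (-141)) = 1/142. Expand this rational in ℤ_3: compute digits iteratively via d_i = x_i mod 3, x_{i+1} = (x_i − d_i)/3. The first 5 digits are (1, 1, 0, 0, 2).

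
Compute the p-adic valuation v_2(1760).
v_2(1760) = 5

v_2(n) is the largest exponent k such that 2^k divides n. Factor out: 1760 = 2^5 · 55. (Sign doesn't affect v_p.) So v_2(1760) = 5.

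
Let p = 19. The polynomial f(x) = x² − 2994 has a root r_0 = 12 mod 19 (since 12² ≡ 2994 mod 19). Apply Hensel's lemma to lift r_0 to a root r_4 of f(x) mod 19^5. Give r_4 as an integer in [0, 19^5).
r_4 = 1449275 (mod 2476099)

Hensel's recurrence: r_{i+1} = r_i − f(r_i)·(f′(r_i))^{-1} mod 19^{i+2}, with f′(x) = 2x. Iterate:
  r_0 = 12 (mod 19)
  r_1 = 221 (mod 361)
  r_2 = 2026 (mod 6859)
  r_3 = 15744 (mod 130321)
  r_4 = 1449275 (mod 2476099)
Final: r_4 = 1449275, and one checks f(r_4) ≡ 0 mod 19^5.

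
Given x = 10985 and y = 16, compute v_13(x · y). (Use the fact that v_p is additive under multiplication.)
v_13(175760) = 3

v_p(x) = 3 (factor: 10985 = 13^3 · 5); v_p(y) = 0 (factor: 16 = 13^0 · 16). Additivity: v_p(xy) = v_p(x) + v_p(y) = 3 + 0 = 3. (Direct check: xy = 175760 = 13^3 · (80).)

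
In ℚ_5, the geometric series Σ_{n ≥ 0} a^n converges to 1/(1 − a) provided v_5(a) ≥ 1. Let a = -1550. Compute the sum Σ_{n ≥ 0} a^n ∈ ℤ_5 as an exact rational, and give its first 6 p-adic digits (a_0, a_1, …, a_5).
Σ a^n = 1/(1 − a) = 1/1551;  first 6 digits = (1, 0, 3, 2, 1, 3)

v_5(a) = 2 ≥ 1, so the series converges in ℤ_5 to 1/(1 − a) = 1/(1 − (-1550)) = 1/1551. Expand this rational in ℤ_5: compute digits iteratively via d_i = x_i mod 5, x_{i+1} = (x_i − d_i)/5. The first 6 digits are (1, 0, 3, 2, 1, 3).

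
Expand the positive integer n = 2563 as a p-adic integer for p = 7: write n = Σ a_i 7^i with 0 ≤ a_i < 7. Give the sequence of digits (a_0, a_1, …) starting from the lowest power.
(a_0, a_1, …) = (1, 2, 3, 0, 1)

Repeated division by 7 gives the digits low-to-high: 2563 = 1 + 2·7^1 + 3·7^2 + 1·7^4. Digit sequence: (1, 2, 3, 0, 1).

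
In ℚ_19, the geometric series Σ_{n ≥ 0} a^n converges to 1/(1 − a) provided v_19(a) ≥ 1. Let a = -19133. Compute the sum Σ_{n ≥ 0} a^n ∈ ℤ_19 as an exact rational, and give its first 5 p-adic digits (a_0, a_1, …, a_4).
Σ a^n = 1/(1 − a) = 1/19134;  first 5 digits = (1, 0, 4, 16, 15)

v_19(a) = 2 ≥ 1, so the series converges in ℤ_19 to 1/(1 − a) = 1/(1 − (-19133)) = 1/19134. Expand this rational in ℤ_19: compute digits iteratively via d_i = x_i mod 19, x_{i+1} = (x_i − d_i)/19. The first 5 digits are (1, 0, 4, 16, 15).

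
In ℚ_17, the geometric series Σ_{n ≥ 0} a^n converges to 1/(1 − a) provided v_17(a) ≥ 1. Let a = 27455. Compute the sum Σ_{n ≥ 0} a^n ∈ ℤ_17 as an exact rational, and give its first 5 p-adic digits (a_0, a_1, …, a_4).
Σ a^n = 1/(1 − a) = -1/27454;  first 5 digits = (1, 0, 10, 5, 15)

v_17(a) = 2 ≥ 1, so the series converges in ℤ_17 to 1/(1 − a) = 1/(1 − 27455) = -1/27454. Expand this rational in ℤ_17: compute digits iteratively via d_i = x_i mod 17, x_{i+1} = (x_i − d_i)/17. The first 5 digits are (1, 0, 10, 5, 15).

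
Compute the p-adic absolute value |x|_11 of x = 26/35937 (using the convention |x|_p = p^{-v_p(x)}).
|26/35937|_11 = 1331

Step 1 — compute v_11(x) by factoring powers of 11 out of the numerator and denominator: v_11(26/35937) = -3. Step 2 — apply |x|_p = p^{-v_p(x)} = 11^{3} = 1331.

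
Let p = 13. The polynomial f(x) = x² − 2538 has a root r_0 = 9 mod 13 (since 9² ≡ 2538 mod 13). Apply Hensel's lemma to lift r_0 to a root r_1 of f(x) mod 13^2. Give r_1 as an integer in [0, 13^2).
r_1 = 61 (mod 169)

Hensel's recurrence: r_{i+1} = r_i − f(r_i)·(f′(r_i))^{-1} mod 13^{i+2}, with f′(x) = 2x. Iterate:
  r_0 = 9 (mod 13)
  r_1 = 61 (mod 169)
Final: r_1 = 61, and one checks f(r_1) ≡ 0 mod 13^2.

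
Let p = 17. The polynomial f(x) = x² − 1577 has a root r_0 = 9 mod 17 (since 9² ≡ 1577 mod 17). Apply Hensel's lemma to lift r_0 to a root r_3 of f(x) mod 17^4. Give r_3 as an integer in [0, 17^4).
r_3 = 71732 (mod 83521)

Hensel's recurrence: r_{i+1} = r_i − f(r_i)·(f′(r_i))^{-1} mod 17^{i+2}, with f′(x) = 2x. Iterate:
  r_0 = 9 (mod 17)
  r_1 = 60 (mod 289)
  r_2 = 2950 (mod 4913)
  r_3 = 71732 (mod 83521)
Final: r_3 = 71732, and one checks f(r_3) ≡ 0 mod 17^4.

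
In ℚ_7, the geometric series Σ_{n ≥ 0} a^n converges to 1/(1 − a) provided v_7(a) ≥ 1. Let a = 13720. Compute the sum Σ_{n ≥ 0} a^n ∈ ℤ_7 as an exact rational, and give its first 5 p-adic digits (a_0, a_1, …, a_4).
Σ a^n = 1/(1 − a) = -1/13719;  first 5 digits = (1, 0, 0, 5, 5)

v_7(a) = 3 ≥ 1, so the series converges in ℤ_7 to 1/(1 − a) = 1/(1 − 13720) = -1/13719. Expand this rational in ℤ_7: compute digits iteratively via d_i = x_i mod 7, x_{i+1} = (x_i − d_i)/7. The first 5 digits are (1, 0, 0, 5, 5).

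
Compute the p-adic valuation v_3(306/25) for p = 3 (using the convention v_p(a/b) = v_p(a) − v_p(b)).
v_3(306/25) = 2

Factor powers of 3 from the numerator and denominator of the reduced fraction: 306 = 3^2 · 34 and 25 = 3^0 · 25. Apply v_p(a/b) = v_p(a) − v_p(b): v_3(306/25) = 2 − 0 = 2.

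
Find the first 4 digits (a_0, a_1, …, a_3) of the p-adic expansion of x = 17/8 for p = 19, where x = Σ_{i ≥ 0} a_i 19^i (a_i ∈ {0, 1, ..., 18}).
(a_0, …, a_3) = (14, 16, 11, 16)

v_19(17/8) = 0 (numerator and denominator both coprime to 19), so x ∈ ℤ_19^×. Compute digits iteratively via a_i = x_i mod 19, x_{i+1} = (x_i − a_i)/19, with x_0 = x:
  x_0 = 17/8;  a_0 = 14;  x_1 = (x_0 − 14)/19 = -5/8
  x_1 = -5/8;  a_1 = 16;  x_2 = (x_1 − 16)/19 = -7/8
  x_2 = -7/8;  a_2 = 11;  x_3 = (x_2 − 11)/19 = -5/8
  x_3 = -5/8;  a_3 = 16;  x_4 = (x_3 − 16)/19 = -7/8
Digits: (14, 16, 11, 16).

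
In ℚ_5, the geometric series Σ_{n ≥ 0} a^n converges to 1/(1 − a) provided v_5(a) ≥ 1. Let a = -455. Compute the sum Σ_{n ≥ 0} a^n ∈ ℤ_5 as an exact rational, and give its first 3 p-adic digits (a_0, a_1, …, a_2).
Σ a^n = 1/(1 − a) = 1/456;  first 3 digits = (1, 4, 2)

v_5(a) = 1 ≥ 1, so the series converges in ℤ_5 to 1/(1 − a) = 1/(1 − (-455)) = 1/456. Expand this rational in ℤ_5: compute digits iteratively via d_i = x_i mod 5, x_{i+1} = (x_i − d_i)/5. The first 3 digits are (1, 4, 2).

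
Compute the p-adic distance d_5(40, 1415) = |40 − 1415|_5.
d_5(40, 1415) = 1/125

Step 1 — x − y = 40 − 1415 = -1375. Step 2 — v_5(-1375) = 3 (factor: -1375 = −(5^3 · 11); the sign does not affect v_p). Step 3 — |x − y|_5 = 5^{-3} = 1/125.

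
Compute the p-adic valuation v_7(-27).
v_7(-27) = 0

v_7(n) is the largest exponent k such that 7^k divides n. Factor out: -27 = -7^0 · 27. (Sign doesn't affect v_p.) So v_7(-27) = 0.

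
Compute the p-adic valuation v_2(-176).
v_2(-176) = 4

v_2(n) is the largest exponent k such that 2^k divides n. Factor out: -176 = -2^4 · 11. (Sign doesn't affect v_p.) So v_2(-176) = 4.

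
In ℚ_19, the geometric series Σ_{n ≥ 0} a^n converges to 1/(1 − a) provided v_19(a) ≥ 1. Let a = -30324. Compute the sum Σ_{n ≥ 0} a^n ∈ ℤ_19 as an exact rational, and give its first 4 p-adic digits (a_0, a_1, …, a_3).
Σ a^n = 1/(1 − a) = 1/30325;  first 4 digits = (1, 0, 11, 14)

v_19(a) = 2 ≥ 1, so the series converges in ℤ_19 to 1/(1 − a) = 1/(1 − (-30324)) = 1/30325. Expand this rational in ℤ_19: compute digits iteratively via d_i = x_i mod 19, x_{i+1} = (x_i − d_i)/19. The first 4 digits are (1, 0, 11, 14).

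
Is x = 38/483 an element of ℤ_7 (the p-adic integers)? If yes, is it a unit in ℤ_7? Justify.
x ∉ ℤ_7 (v_7(x) = -1 < 0)

ℤ_7 = {x ∈ ℚ_7 : v_7(x) ≥ 0} and ℤ_7^× = {x ∈ ℤ_7 : v_7(x) = 0}. Here v_7(38/483) = v_7(num) − v_7(den) = -1; compare against these criteria.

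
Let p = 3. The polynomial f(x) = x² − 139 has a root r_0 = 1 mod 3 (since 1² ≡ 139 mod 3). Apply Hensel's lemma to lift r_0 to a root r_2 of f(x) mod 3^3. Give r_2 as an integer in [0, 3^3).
r_2 = 25 (mod 27)

Hensel's recurrence: r_{i+1} = r_i − f(r_i)·(f′(r_i))^{-1} mod 3^{i+2}, with f′(x) = 2x. Iterate:
  r_0 = 1 (mod 3)
  r_1 = 7 (mod 9)
  r_2 = 25 (mod 27)
Final: r_2 = 25, and one checks f(r_2) ≡ 0 mod 3^3.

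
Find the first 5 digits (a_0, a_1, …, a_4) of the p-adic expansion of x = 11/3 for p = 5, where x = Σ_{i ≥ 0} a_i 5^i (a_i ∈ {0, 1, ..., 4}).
(a_0, …, a_4) = (2, 2, 3, 1, 3)

v_5(11/3) = 0 (numerator and denominator both coprime to 5), so x ∈ ℤ_5^×. Compute digits iteratively via a_i = x_i mod 5, x_{i+1} = (x_i − a_i)/5, with x_0 = x:
  x_0 = 11/3;  a_0 = 2;  x_1 = (x_0 − 2)/5 = 1/3
  x_1 = 1/3;  a_1 = 2;  x_2 = (x_1 − 2)/5 = -1/3
  x_2 = -1/3;  a_2 = 3;  x_3 = (x_2 − 3)/5 = -2/3
  x_3 = -2/3;  a_3 = 1;  x_4 = (x_3 − 1)/5 = -1/3
  x_4 = -1/3;  a_4 = 3;  x_5 = (x_4 − 3)/5 = -2/3
Digits: (2, 2, 3, 1, 3).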